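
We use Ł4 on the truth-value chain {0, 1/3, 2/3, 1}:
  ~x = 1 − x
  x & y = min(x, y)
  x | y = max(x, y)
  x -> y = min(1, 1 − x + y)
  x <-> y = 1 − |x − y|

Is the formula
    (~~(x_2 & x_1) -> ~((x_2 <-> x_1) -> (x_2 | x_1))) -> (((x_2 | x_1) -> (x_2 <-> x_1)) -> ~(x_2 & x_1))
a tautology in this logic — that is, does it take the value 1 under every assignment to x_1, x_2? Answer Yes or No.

No

Counterexample: take x_1 = 1/3, x_2 = 1/3.
x_2 & x_1 = 1/3 & 1/3 = 1/3
~(x_2 & x_1) = ~1/3 = 2/3
~~(x_2 & x_1) = ~2/3 = 1/3
x_2 <-> x_1 = 1/3 <-> 1/3 = 1
x_2 | x_1 = 1/3 | 1/3 = 1/3
(x_2 <-> x_1) -> (x_2 | x_1) = 1 -> 1/3 = 1/3
~((x_2 <-> x_1) -> (x_2 | x_1)) = ~1/3 = 2/3
~~(x_2 & x_1) -> ~((x_2 <-> x_1) -> (x_2 | x_1)) = 1/3 -> 2/3 = 1
x_2 | x_1 = 1/3 | 1/3 = 1/3
x_2 <-> x_1 = 1/3 <-> 1/3 = 1
(x_2 | x_1) -> (x_2 <-> x_1) = 1/3 -> 1 = 1
x_2 & x_1 = 1/3 & 1/3 = 1/3
~(x_2 & x_1) = ~1/3 = 2/3
((x_2 | x_1) -> (x_2 <-> x_1)) -> ~(x_2 & x_1) = 1 -> 2/3 = 2/3
(~~(x_2 & x_1) -> ~((x_2 <-> x_1) -> (x_2 | x_1))) -> (((x_2 | x_1) -> (x_2 <-> x_1)) -> ~(x_2 & x_1)) = 1 -> 2/3 = 2/3
This gives 2/3 ≠ 1.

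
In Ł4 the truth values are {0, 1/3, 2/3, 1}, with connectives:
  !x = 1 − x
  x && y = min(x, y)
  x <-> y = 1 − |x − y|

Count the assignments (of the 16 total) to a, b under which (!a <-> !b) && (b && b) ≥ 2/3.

a = 0, b = 0 ↦ 0  <
a = 0, b = 1/3 ↦ 1/3  <
a = 0, b = 2/3 ↦ 1/3  <
a = 0, b = 1 ↦ 0  <
a = 1/3, b = 0 ↦ 0  <
a = 1/3, b = 1/3 ↦ 1/3  <
a = 1/3, b = 2/3 ↦ 2/3  ≥
a = 1/3, b = 1 ↦ 1/3  <
a = 2/3, b = 0 ↦ 0  <
a = 2/3, b = 1/3 ↦ 1/3  <
a = 2/3, b = 2/3 ↦ 2/3  ≥
a = 2/3, b = 1 ↦ 2/3  ≥
a = 1, b = 0 ↦ 0  <
a = 1, b = 1/3 ↦ 1/3  <
a = 1, b = 2/3 ↦ 2/3  ≥
a = 1, b = 1 ↦ 1  ≥
So 5 of the 16 assignments meet the threshold.

5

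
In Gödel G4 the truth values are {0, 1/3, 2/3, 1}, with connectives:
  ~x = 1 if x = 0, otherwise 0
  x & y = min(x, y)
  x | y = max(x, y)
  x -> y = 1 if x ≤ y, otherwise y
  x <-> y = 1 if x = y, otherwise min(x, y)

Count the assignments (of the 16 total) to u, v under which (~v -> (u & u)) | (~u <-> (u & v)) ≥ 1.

u = 0, v = 0 ↦ 0  <
u = 0, v = 1/3 ↦ 1  ≥
u = 0, v = 2/3 ↦ 1  ≥
u = 0, v = 1 ↦ 1  ≥
u = 1/3, v = 0 ↦ 1  ≥
u = 1/3, v = 1/3 ↦ 1  ≥
u = 1/3, v = 2/3 ↦ 1  ≥
u = 1/3, v = 1 ↦ 1  ≥
u = 2/3, v = 0 ↦ 1  ≥
u = 2/3, v = 1/3 ↦ 1  ≥
u = 2/3, v = 2/3 ↦ 1  ≥
u = 2/3, v = 1 ↦ 1  ≥
u = 1, v = 0 ↦ 1  ≥
u = 1, v = 1/3 ↦ 1  ≥
u = 1, v = 2/3 ↦ 1  ≥
u = 1, v = 1 ↦ 1  ≥
So 15 of the 16 assignments meet the threshold.

15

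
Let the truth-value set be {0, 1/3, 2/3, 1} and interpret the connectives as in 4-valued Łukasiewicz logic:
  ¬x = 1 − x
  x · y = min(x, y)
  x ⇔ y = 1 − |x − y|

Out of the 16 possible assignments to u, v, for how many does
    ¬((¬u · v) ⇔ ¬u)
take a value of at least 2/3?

u = 0, v = 0 ↦ 1  ≥
u = 0, v = 1/3 ↦ 2/3  ≥
u = 0, v = 2/3 ↦ 1/3  <
u = 0, v = 1 ↦ 0  <
u = 1/3, v = 0 ↦ 2/3  ≥
u = 1/3, v = 1/3 ↦ 1/3  <
u = 1/3, v = 2/3 ↦ 0  <
u = 1/3, v = 1 ↦ 0  <
u = 2/3, v = 0 ↦ 1/3  <
u = 2/3, v = 1/3 ↦ 0  <
u = 2/3, v = 2/3 ↦ 0  <
u = 2/3, v = 1 ↦ 0  <
u = 1, v = 0 ↦ 0  <
u = 1, v = 1/3 ↦ 0  <
u = 1, v = 2/3 ↦ 0  <
u = 1, v = 1 ↦ 0  <
So 3 of the 16 assignments meet the threshold.

3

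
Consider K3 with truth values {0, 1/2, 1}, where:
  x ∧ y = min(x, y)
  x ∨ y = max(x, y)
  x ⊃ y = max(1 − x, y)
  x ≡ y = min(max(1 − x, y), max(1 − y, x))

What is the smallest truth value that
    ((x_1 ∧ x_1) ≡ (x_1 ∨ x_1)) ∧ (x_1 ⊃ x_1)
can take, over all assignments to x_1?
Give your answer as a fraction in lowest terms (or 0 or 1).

1/2

Take x_1 = 1/2:
x_1 ∧ x_1 = 1/2 ∧ 1/2 = 1/2
x_1 ∨ x_1 = 1/2 ∨ 1/2 = 1/2
(x_1 ∧ x_1) ≡ (x_1 ∨ x_1) = 1/2 ≡ 1/2 = 1/2
x_1 ⊃ x_1 = 1/2 ⊃ 1/2 = 1/2
((x_1 ∧ x_1) ≡ (x_1 ∨ x_1)) ∧ (x_1 ⊃ x_1) = 1/2 ∧ 1/2 = 1/2
No assignment yields a value below 1/2, so this is the minimum.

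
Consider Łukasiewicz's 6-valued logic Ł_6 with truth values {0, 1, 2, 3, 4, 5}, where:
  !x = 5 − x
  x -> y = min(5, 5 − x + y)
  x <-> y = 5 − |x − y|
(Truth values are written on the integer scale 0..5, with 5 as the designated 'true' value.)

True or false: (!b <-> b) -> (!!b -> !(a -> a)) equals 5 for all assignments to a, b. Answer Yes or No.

Counterexample: take a = 0, b = 2.
!b = !2 = 3
!b <-> b = 3 <-> 2 = 4
!b = !2 = 3
!!b = !3 = 2
a -> a = 0 -> 0 = 5
!(a -> a) = !5 = 0
!!b -> !(a -> a) = 2 -> 0 = 3
(!b <-> b) -> (!!b -> !(a -> a)) = 4 -> 3 = 4
This gives 4 ≠ 5.

No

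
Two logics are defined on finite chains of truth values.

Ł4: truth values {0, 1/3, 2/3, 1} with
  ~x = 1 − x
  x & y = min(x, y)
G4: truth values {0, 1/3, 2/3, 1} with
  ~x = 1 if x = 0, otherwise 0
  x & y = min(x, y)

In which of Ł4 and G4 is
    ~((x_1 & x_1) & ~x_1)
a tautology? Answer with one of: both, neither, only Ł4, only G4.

only G4

In Ł4: at x_1 = 1/3 the value is 2/3 — not a tautology.
In G4: every assignment gives 1 — tautology.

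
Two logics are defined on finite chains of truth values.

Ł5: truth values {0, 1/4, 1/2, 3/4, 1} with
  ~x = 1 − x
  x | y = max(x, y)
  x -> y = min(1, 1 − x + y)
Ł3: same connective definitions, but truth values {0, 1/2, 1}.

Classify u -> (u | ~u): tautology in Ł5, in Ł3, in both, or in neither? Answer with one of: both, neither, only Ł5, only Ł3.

In Ł5: every assignment gives 1 — tautology.
In Ł3: every assignment gives 1 — tautology.

both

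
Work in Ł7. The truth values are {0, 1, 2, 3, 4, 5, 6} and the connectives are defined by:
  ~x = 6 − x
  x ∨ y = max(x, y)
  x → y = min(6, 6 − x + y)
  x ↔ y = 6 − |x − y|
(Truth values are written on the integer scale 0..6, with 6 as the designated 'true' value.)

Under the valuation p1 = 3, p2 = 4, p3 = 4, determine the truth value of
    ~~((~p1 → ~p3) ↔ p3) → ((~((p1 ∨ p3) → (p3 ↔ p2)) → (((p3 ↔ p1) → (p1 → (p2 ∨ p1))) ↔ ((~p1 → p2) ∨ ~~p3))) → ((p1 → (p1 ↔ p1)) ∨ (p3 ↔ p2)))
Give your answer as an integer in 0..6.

~p1 = ~3 = 3
~p3 = ~4 = 2
~p1 → ~p3 = 3 → 2 = 5
(~p1 → ~p3) ↔ p3 = 5 ↔ 4 = 5
~((~p1 → ~p3) ↔ p3) = ~5 = 1
~~((~p1 → ~p3) ↔ p3) = ~1 = 5
p1 ∨ p3 = 3 ∨ 4 = 4
p3 ↔ p2 = 4 ↔ 4 = 6
(p1 ∨ p3) → (p3 ↔ p2) = 4 → 6 = 6
~((p1 ∨ p3) → (p3 ↔ p2)) = ~6 = 0
p3 ↔ p1 = 4 ↔ 3 = 5
p2 ∨ p1 = 4 ∨ 3 = 4
p1 → (p2 ∨ p1) = 3 → 4 = 6
(p3 ↔ p1) → (p1 → (p2 ∨ p1)) = 5 → 6 = 6
~p1 = ~3 = 3
~p1 → p2 = 3 → 4 = 6
~p3 = ~4 = 2
~~p3 = ~2 = 4
(~p1 → p2) ∨ ~~p3 = 6 ∨ 4 = 6
((p3 ↔ p1) → (p1 → (p2 ∨ p1))) ↔ ((~p1 → p2) ∨ ~~p3) = 6 ↔ 6 = 6
~((p1 ∨ p3) → (p3 ↔ p2)) → (((p3 ↔ p1) → (p1 → (p2 ∨ p1))) ↔ ((~p1 → p2) ∨ ~~p3)) = 0 → 6 = 6
p1 ↔ p1 = 3 ↔ 3 = 6
p1 → (p1 ↔ p1) = 3 → 6 = 6
p3 ↔ p2 = 4 ↔ 4 = 6
(p1 → (p1 ↔ p1)) ∨ (p3 ↔ p2) = 6 ∨ 6 = 6
(~((p1 ∨ p3) → (p3 ↔ p2)) → (((p3 ↔ p1) → (p1 → (p2 ∨ p1))) ↔ ((~p1 → p2) ∨ ~~p3))) → ((p1 → (p1 ↔ p1)) ∨ (p3 ↔ p2)) = 6 → 6 = 6
~~((~p1 → ~p3) ↔ p3) → ((~((p1 ∨ p3) → (p3 ↔ p2)) → (((p3 ↔ p1) → (p1 → (p2 ∨ p1))) ↔ ((~p1 → p2) ∨ ~~p3))) → ((p1 → (p1 ↔ p1)) ∨ (p3 ↔ p2))) = 5 → 6 = 6

6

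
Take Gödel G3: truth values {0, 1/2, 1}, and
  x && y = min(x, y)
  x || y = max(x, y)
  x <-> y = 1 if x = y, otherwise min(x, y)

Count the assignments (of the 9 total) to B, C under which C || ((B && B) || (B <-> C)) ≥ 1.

B = 0, C = 0 ↦ 1  ≥
B = 0, C = 1/2 ↦ 1/2  <
B = 0, C = 1 ↦ 1  ≥
B = 1/2, C = 0 ↦ 1/2  <
B = 1/2, C = 1/2 ↦ 1  ≥
B = 1/2, C = 1 ↦ 1  ≥
B = 1, C = 0 ↦ 1  ≥
B = 1, C = 1/2 ↦ 1  ≥
B = 1, C = 1 ↦ 1  ≥
So 7 of the 9 assignments meet the threshold.

7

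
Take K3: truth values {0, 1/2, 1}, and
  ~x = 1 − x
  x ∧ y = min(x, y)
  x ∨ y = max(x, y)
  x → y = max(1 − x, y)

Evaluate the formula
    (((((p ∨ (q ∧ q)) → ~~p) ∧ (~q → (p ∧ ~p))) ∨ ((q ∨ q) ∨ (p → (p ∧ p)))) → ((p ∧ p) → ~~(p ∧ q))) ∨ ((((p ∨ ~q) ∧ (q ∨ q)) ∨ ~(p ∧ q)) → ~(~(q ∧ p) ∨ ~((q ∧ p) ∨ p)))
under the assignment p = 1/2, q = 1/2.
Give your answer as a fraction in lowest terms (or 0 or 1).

1/2

q ∧ q = 1/2 ∧ 1/2 = 1/2
p ∨ (q ∧ q) = 1/2 ∨ 1/2 = 1/2
~p = ~1/2 = 1/2
~~p = ~1/2 = 1/2
(p ∨ (q ∧ q)) → ~~p = 1/2 → 1/2 = 1/2
~q = ~1/2 = 1/2
~p = ~1/2 = 1/2
p ∧ ~p = 1/2 ∧ 1/2 = 1/2
~q → (p ∧ ~p) = 1/2 → 1/2 = 1/2
((p ∨ (q ∧ q)) → ~~p) ∧ (~q → (p ∧ ~p)) = 1/2 ∧ 1/2 = 1/2
q ∨ q = 1/2 ∨ 1/2 = 1/2
p ∧ p = 1/2 ∧ 1/2 = 1/2
p → (p ∧ p) = 1/2 → 1/2 = 1/2
(q ∨ q) ∨ (p → (p ∧ p)) = 1/2 ∨ 1/2 = 1/2
(((p ∨ (q ∧ q)) → ~~p) ∧ (~q → (p ∧ ~p))) ∨ ((q ∨ q) ∨ (p → (p ∧ p))) = 1/2 ∨ 1/2 = 1/2
p ∧ p = 1/2 ∧ 1/2 = 1/2
p ∧ q = 1/2 ∧ 1/2 = 1/2
~(p ∧ q) = ~1/2 = 1/2
~~(p ∧ q) = ~1/2 = 1/2
(p ∧ p) → ~~(p ∧ q) = 1/2 → 1/2 = 1/2
((((p ∨ (q ∧ q)) → ~~p) ∧ (~q → (p ∧ ~p))) ∨ ((q ∨ q) ∨ (p → (p ∧ p)))) → ((p ∧ p) → ~~(p ∧ q)) = 1/2 → 1/2 = 1/2
~q = ~1/2 = 1/2
p ∨ ~q = 1/2 ∨ 1/2 = 1/2
q ∨ q = 1/2 ∨ 1/2 = 1/2
(p ∨ ~q) ∧ (q ∨ q) = 1/2 ∧ 1/2 = 1/2
p ∧ q = 1/2 ∧ 1/2 = 1/2
~(p ∧ q) = ~1/2 = 1/2
((p ∨ ~q) ∧ (q ∨ q)) ∨ ~(p ∧ q) = 1/2 ∨ 1/2 = 1/2
q ∧ p = 1/2 ∧ 1/2 = 1/2
~(q ∧ p) = ~1/2 = 1/2
q ∧ p = 1/2 ∧ 1/2 = 1/2
(q ∧ p) ∨ p = 1/2 ∨ 1/2 = 1/2
~((q ∧ p) ∨ p) = ~1/2 = 1/2
~(q ∧ p) ∨ ~((q ∧ p) ∨ p) = 1/2 ∨ 1/2 = 1/2
~(~(q ∧ p) ∨ ~((q ∧ p) ∨ p)) = ~1/2 = 1/2
(((p ∨ ~q) ∧ (q ∨ q)) ∨ ~(p ∧ q)) → ~(~(q ∧ p) ∨ ~((q ∧ p) ∨ p)) = 1/2 → 1/2 = 1/2
(((((p ∨ (q ∧ q)) → ~~p) ∧ (~q → (p ∧ ~p))) ∨ ((q ∨ q) ∨ (p → (p ∧ p)))) → ((p ∧ p) → ~~(p ∧ q))) ∨ ((((p ∨ ~q) ∧ (q ∨ q)) ∨ ~(p ∧ q)) → ~(~(q ∧ p) ∨ ~((q ∧ p) ∨ p))) = 1/2 ∨ 1/2 = 1/2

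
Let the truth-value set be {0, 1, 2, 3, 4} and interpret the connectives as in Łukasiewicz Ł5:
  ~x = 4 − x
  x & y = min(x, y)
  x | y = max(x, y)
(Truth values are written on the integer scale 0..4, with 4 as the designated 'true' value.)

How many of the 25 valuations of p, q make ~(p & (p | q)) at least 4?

5

value 4: 5 assignments (counts)
value 3: 5 assignments
value 2: 5 assignments
value 1: 5 assignments
value 0: 5 assignments
So 5 of the 25 assignments meet the threshold.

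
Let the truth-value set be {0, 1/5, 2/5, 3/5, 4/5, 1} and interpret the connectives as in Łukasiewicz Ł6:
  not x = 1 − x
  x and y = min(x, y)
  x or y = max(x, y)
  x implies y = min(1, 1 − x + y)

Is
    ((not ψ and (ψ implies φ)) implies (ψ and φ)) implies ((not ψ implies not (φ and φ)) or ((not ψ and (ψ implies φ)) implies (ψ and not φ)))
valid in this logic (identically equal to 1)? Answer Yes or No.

Counterexample: take φ = 4/5, ψ = 2/5.
not ψ = not 2/5 = 3/5
ψ implies φ = 2/5 implies 4/5 = 1
not ψ and (ψ implies φ) = 3/5 and 1 = 3/5
ψ and φ = 2/5 and 4/5 = 2/5
(not ψ and (ψ implies φ)) implies (ψ and φ) = 3/5 implies 2/5 = 4/5
not ψ = not 2/5 = 3/5
φ and φ = 4/5 and 4/5 = 4/5
not (φ and φ) = not 4/5 = 1/5
not ψ implies not (φ and φ) = 3/5 implies 1/5 = 3/5
not ψ = not 2/5 = 3/5
ψ implies φ = 2/5 implies 4/5 = 1
not ψ and (ψ implies φ) = 3/5 and 1 = 3/5
not φ = not 4/5 = 1/5
ψ and not φ = 2/5 and 1/5 = 1/5
(not ψ and (ψ implies φ)) implies (ψ and not φ) = 3/5 implies 1/5 = 3/5
(not ψ implies not (φ and φ)) or ((not ψ and (ψ implies φ)) implies (ψ and not φ)) = 3/5 or 3/5 = 3/5
((not ψ and (ψ implies φ)) implies (ψ and φ)) implies ((not ψ implies not (φ and φ)) or ((not ψ and (ψ implies φ)) implies (ψ and not φ))) = 4/5 implies 3/5 = 4/5
This gives 4/5 ≠ 1.

No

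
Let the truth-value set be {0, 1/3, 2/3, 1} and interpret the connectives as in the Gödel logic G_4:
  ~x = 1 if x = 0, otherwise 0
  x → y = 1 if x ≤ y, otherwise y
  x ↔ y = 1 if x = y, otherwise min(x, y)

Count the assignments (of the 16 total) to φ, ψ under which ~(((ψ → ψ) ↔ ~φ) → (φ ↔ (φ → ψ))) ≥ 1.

4

φ = 0, ψ = 0 ↦ 1  ≥
φ = 0, ψ = 1/3 ↦ 1  ≥
φ = 0, ψ = 2/3 ↦ 1  ≥
φ = 0, ψ = 1 ↦ 1  ≥
φ = 1/3, ψ = 0 ↦ 0  <
φ = 1/3, ψ = 1/3 ↦ 0  <
φ = 1/3, ψ = 2/3 ↦ 0  <
φ = 1/3, ψ = 1 ↦ 0  <
φ = 2/3, ψ = 0 ↦ 0  <
φ = 2/3, ψ = 1/3 ↦ 0  <
φ = 2/3, ψ = 2/3 ↦ 0  <
φ = 2/3, ψ = 1 ↦ 0  <
φ = 1, ψ = 0 ↦ 0  <
φ = 1, ψ = 1/3 ↦ 0  <
φ = 1, ψ = 2/3 ↦ 0  <
φ = 1, ψ = 1 ↦ 0  <
So 4 of the 16 assignments meet the threshold.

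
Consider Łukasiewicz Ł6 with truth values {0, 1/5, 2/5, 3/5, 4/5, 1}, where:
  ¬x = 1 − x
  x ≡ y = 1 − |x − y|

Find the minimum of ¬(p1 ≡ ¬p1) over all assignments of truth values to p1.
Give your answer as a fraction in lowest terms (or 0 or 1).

Take p1 = 2/5:
¬p1 = ¬2/5 = 3/5
p1 ≡ ¬p1 = 2/5 ≡ 3/5 = 4/5
¬(p1 ≡ ¬p1) = ¬4/5 = 1/5
No assignment yields a value below 1/5, so this is the minimum.

1/5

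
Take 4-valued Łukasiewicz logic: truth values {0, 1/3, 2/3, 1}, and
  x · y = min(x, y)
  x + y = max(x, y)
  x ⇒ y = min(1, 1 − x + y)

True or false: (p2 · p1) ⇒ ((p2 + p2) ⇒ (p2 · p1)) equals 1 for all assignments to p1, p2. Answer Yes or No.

Yes

p1 = 0, p2 = 0 ↦ 1
p1 = 0, p2 = 1/3 ↦ 1
p1 = 0, p2 = 2/3 ↦ 1
p1 = 0, p2 = 1 ↦ 1
p1 = 1/3, p2 = 0 ↦ 1
p1 = 1/3, p2 = 1/3 ↦ 1
p1 = 1/3, p2 = 2/3 ↦ 1
p1 = 1/3, p2 = 1 ↦ 1
p1 = 2/3, p2 = 0 ↦ 1
p1 = 2/3, p2 = 1/3 ↦ 1
p1 = 2/3, p2 = 2/3 ↦ 1
p1 = 2/3, p2 = 1 ↦ 1
p1 = 1, p2 = 0 ↦ 1
p1 = 1, p2 = 1/3 ↦ 1
p1 = 1, p2 = 2/3 ↦ 1
p1 = 1, p2 = 1 ↦ 1
Every assignment gives a value ≥ 1.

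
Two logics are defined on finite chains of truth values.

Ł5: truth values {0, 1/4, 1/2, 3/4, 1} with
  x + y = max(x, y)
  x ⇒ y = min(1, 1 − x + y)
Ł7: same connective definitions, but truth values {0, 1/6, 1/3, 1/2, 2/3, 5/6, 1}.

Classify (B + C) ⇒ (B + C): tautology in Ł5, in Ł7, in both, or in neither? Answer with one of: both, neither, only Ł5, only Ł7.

both

In Ł5: every assignment gives 1 — tautology.
In Ł7: every assignment gives 1 — tautology.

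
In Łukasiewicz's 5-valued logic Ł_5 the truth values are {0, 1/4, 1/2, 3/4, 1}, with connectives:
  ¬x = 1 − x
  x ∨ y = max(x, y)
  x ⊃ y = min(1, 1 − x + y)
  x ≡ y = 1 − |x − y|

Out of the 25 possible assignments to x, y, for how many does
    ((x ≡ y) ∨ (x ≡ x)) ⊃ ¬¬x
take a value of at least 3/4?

10

value 1: 5 assignments (counts)
value 3/4: 5 assignments (counts)
value 1/2: 5 assignments
value 1/4: 5 assignments
value 0: 5 assignments
So 10 of the 25 assignments meet the threshold.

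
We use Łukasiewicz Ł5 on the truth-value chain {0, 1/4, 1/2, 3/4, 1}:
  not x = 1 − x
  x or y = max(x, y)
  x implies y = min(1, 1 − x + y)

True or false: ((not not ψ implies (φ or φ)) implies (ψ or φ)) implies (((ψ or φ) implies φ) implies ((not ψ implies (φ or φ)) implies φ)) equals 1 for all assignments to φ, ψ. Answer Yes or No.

Counterexample: take φ = 1/4, ψ = 3/4.
not ψ = not 3/4 = 1/4
not not ψ = not 1/4 = 3/4
φ or φ = 1/4 or 1/4 = 1/4
not not ψ implies (φ or φ) = 3/4 implies 1/4 = 1/2
ψ or φ = 3/4 or 1/4 = 3/4
(not not ψ implies (φ or φ)) implies (ψ or φ) = 1/2 implies 3/4 = 1
ψ or φ = 3/4 or 1/4 = 3/4
(ψ or φ) implies φ = 3/4 implies 1/4 = 1/2
not ψ = not 3/4 = 1/4
φ or φ = 1/4 or 1/4 = 1/4
not ψ implies (φ or φ) = 1/4 implies 1/4 = 1
(not ψ implies (φ or φ)) implies φ = 1 implies 1/4 = 1/4
((ψ or φ) implies φ) implies ((not ψ implies (φ or φ)) implies φ) = 1/2 implies 1/4 = 3/4
((not not ψ implies (φ or φ)) implies (ψ or φ)) implies (((ψ or φ) implies φ) implies ((not ψ implies (φ or φ)) implies φ)) = 1 implies 3/4 = 3/4
This gives 3/4 ≠ 1.

No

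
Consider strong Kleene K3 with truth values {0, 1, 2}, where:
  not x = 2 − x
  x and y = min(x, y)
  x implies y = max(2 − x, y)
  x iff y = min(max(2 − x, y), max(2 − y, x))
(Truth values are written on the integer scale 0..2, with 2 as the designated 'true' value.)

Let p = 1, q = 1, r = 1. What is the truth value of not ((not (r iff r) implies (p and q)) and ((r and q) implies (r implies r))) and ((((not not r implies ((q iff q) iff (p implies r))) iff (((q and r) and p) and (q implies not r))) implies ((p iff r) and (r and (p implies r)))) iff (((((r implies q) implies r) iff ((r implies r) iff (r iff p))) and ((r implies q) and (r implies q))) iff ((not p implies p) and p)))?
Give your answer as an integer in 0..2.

1

r iff r = 1 iff 1 = 1
not (r iff r) = not 1 = 1
p and q = 1 and 1 = 1
not (r iff r) implies (p and q) = 1 implies 1 = 1
r and q = 1 and 1 = 1
r implies r = 1 implies 1 = 1
(r and q) implies (r implies r) = 1 implies 1 = 1
(not (r iff r) implies (p and q)) and ((r and q) implies (r implies r)) = 1 and 1 = 1
not ((not (r iff r) implies (p and q)) and ((r and q) implies (r implies r))) = not 1 = 1
not r = not 1 = 1
not not r = not 1 = 1
q iff q = 1 iff 1 = 1
p implies r = 1 implies 1 = 1
(q iff q) iff (p implies r) = 1 iff 1 = 1
not not r implies ((q iff q) iff (p implies r)) = 1 implies 1 = 1
q and r = 1 and 1 = 1
(q and r) and p = 1 and 1 = 1
not r = not 1 = 1
q implies not r = 1 implies 1 = 1
((q and r) and p) and (q implies not r) = 1 and 1 = 1
(not not r implies ((q iff q) iff (p implies r))) iff (((q and r) and p) and (q implies not r)) = 1 iff 1 = 1
p iff r = 1 iff 1 = 1
p implies r = 1 implies 1 = 1
r and (p implies r) = 1 and 1 = 1
(p iff r) and (r and (p implies r)) = 1 and 1 = 1
((not not r implies ((q iff q) iff (p implies r))) iff (((q and r) and p) and (q implies not r))) implies ((p iff r) and (r and (p implies r))) = 1 implies 1 = 1
r implies q = 1 implies 1 = 1
(r implies q) implies r = 1 implies 1 = 1
r implies r = 1 implies 1 = 1
r iff p = 1 iff 1 = 1
(r implies r) iff (r iff p) = 1 iff 1 = 1
((r implies q) implies r) iff ((r implies r) iff (r iff p)) = 1 iff 1 = 1
r implies q = 1 implies 1 = 1
r implies q = 1 implies 1 = 1
(r implies q) and (r implies q) = 1 and 1 = 1
(((r implies q) implies r) iff ((r implies r) iff (r iff p))) and ((r implies q) and (r implies q)) = 1 and 1 = 1
not p = not 1 = 1
not p implies p = 1 implies 1 = 1
(not p implies p) and p = 1 and 1 = 1
((((r implies q) implies r) iff ((r implies r) iff (r iff p))) and ((r implies q) and (r implies q))) iff ((not p implies p) and p) = 1 iff 1 = 1
(((not not r implies ((q iff q) iff (p implies r))) iff (((q and r) and p) and (q implies not r))) implies ((p iff r) and (r and (p implies r)))) iff (((((r implies q) implies r) iff ((r implies r) iff (r iff p))) and ((r implies q) and (r implies q))) iff ((not p implies p) and p)) = 1 iff 1 = 1
not ((not (r iff r) implies (p and q)) and ((r and q) implies (r implies r))) and ((((not not r implies ((q iff q) iff (p implies r))) iff (((q and r) and p) and (q implies not r))) implies ((p iff r) and (r and (p implies r)))) iff (((((r implies q) implies r) iff ((r implies r) iff (r iff p))) and ((r implies q) and (r implies q))) iff ((not p implies p) and p))) = 1 and 1 = 1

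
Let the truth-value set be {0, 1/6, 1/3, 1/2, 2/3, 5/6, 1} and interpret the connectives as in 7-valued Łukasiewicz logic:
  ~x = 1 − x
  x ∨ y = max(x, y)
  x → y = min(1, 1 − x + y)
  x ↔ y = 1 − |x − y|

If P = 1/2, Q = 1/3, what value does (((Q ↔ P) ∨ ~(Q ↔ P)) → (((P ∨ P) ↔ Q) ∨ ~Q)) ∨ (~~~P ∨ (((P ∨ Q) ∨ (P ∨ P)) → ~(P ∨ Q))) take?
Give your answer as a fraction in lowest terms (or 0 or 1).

Q ↔ P = 1/3 ↔ 1/2 = 5/6
Q ↔ P = 1/3 ↔ 1/2 = 5/6
~(Q ↔ P) = ~5/6 = 1/6
(Q ↔ P) ∨ ~(Q ↔ P) = 5/6 ∨ 1/6 = 5/6
P ∨ P = 1/2 ∨ 1/2 = 1/2
(P ∨ P) ↔ Q = 1/2 ↔ 1/3 = 5/6
~Q = ~1/3 = 2/3
((P ∨ P) ↔ Q) ∨ ~Q = 5/6 ∨ 2/3 = 5/6
((Q ↔ P) ∨ ~(Q ↔ P)) → (((P ∨ P) ↔ Q) ∨ ~Q) = 5/6 → 5/6 = 1
~P = ~1/2 = 1/2
~~P = ~1/2 = 1/2
~~~P = ~1/2 = 1/2
P ∨ Q = 1/2 ∨ 1/3 = 1/2
P ∨ P = 1/2 ∨ 1/2 = 1/2
(P ∨ Q) ∨ (P ∨ P) = 1/2 ∨ 1/2 = 1/2
P ∨ Q = 1/2 ∨ 1/3 = 1/2
~(P ∨ Q) = ~1/2 = 1/2
((P ∨ Q) ∨ (P ∨ P)) → ~(P ∨ Q) = 1/2 → 1/2 = 1
~~~P ∨ (((P ∨ Q) ∨ (P ∨ P)) → ~(P ∨ Q)) = 1/2 ∨ 1 = 1
(((Q ↔ P) ∨ ~(Q ↔ P)) → (((P ∨ P) ↔ Q) ∨ ~Q)) ∨ (~~~P ∨ (((P ∨ Q) ∨ (P ∨ P)) → ~(P ∨ Q))) = 1 ∨ 1 = 1

1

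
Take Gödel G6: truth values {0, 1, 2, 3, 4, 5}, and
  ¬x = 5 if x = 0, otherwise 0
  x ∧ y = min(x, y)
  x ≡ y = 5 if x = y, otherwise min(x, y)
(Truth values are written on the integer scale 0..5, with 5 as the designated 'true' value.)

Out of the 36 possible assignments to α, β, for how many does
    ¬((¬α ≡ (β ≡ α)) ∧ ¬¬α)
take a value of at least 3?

value 5: 31 assignments (counts)
value 0: 5 assignments
So 31 of the 36 assignments meet the threshold.

31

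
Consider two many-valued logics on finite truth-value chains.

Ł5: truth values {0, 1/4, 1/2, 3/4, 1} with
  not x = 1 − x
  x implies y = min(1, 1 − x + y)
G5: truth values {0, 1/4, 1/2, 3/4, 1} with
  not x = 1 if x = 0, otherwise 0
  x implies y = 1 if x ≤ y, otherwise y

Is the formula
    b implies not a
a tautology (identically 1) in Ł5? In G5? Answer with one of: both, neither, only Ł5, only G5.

neither

In Ł5: at a = 1/4, b = 1 the value is 3/4 — not a tautology.
In G5: at a = 1/4, b = 1/4 the value is 0 — not a tautology.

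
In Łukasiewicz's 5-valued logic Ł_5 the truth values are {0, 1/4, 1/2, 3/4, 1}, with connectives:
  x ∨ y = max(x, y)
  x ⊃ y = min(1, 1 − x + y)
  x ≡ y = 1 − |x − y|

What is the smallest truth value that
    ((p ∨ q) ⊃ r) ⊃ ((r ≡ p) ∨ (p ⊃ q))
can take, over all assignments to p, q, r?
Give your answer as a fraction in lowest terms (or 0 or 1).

Take p = 1/2, q = 0, r = 1:
p ∨ q = 1/2 ∨ 0 = 1/2
(p ∨ q) ⊃ r = 1/2 ⊃ 1 = 1
r ≡ p = 1 ≡ 1/2 = 1/2
p ⊃ q = 1/2 ⊃ 0 = 1/2
(r ≡ p) ∨ (p ⊃ q) = 1/2 ∨ 1/2 = 1/2
((p ∨ q) ⊃ r) ⊃ ((r ≡ p) ∨ (p ⊃ q)) = 1 ⊃ 1/2 = 1/2
No assignment yields a value below 1/2, so this is the minimum.

1/2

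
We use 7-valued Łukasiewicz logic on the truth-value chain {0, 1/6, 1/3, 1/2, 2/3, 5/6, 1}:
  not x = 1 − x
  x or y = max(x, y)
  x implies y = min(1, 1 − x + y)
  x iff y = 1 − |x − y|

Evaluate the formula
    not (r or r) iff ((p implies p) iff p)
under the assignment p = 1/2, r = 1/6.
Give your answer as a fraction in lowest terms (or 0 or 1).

2/3

r or r = 1/6 or 1/6 = 1/6
not (r or r) = not 1/6 = 5/6
p implies p = 1/2 implies 1/2 = 1
(p implies p) iff p = 1 iff 1/2 = 1/2
not (r or r) iff ((p implies p) iff p) = 5/6 iff 1/2 = 2/3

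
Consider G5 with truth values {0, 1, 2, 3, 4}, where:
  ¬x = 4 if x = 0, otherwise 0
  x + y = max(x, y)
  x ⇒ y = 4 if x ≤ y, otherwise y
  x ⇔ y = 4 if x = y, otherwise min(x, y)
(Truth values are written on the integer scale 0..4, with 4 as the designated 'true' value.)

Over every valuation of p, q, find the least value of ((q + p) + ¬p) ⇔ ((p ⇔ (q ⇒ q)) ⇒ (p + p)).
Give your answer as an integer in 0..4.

Take p = 1, q = 0:
q + p = 0 + 1 = 1
¬p = ¬1 = 0
(q + p) + ¬p = 1 + 0 = 1
q ⇒ q = 0 ⇒ 0 = 4
p ⇔ (q ⇒ q) = 1 ⇔ 4 = 1
p + p = 1 + 1 = 1
(p ⇔ (q ⇒ q)) ⇒ (p + p) = 1 ⇒ 1 = 4
((q + p) + ¬p) ⇔ ((p ⇔ (q ⇒ q)) ⇒ (p + p)) = 1 ⇔ 4 = 1
No assignment yields a value below 1, so this is the minimum.

1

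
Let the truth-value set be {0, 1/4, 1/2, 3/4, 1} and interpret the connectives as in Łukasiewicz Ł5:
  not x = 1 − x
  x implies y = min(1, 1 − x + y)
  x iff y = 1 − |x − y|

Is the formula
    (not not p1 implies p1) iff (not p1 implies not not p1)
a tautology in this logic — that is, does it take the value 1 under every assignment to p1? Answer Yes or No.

Counterexample: take p1 = 0.
not p1 = not 0 = 1
not not p1 = not 1 = 0
not not p1 implies p1 = 0 implies 0 = 1
not p1 = not 0 = 1
not p1 = not 0 = 1
not not p1 = not 1 = 0
not p1 implies not not p1 = 1 implies 0 = 0
(not not p1 implies p1) iff (not p1 implies not not p1) = 1 iff 0 = 0
This gives 0 ≠ 1.

No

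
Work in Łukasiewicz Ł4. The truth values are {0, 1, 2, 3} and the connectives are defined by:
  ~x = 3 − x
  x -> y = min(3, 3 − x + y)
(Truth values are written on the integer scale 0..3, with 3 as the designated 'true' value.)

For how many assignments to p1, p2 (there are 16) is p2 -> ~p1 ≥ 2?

p1 = 0, p2 = 0 ↦ 3  ≥
p1 = 0, p2 = 1 ↦ 3  ≥
p1 = 0, p2 = 2 ↦ 3  ≥
p1 = 0, p2 = 3 ↦ 3  ≥
p1 = 1, p2 = 0 ↦ 3  ≥
p1 = 1, p2 = 1 ↦ 3  ≥
p1 = 1, p2 = 2 ↦ 3  ≥
p1 = 1, p2 = 3 ↦ 2  ≥
p1 = 2, p2 = 0 ↦ 3  ≥
p1 = 2, p2 = 1 ↦ 3  ≥
p1 = 2, p2 = 2 ↦ 2  ≥
p1 = 2, p2 = 3 ↦ 1  <
p1 = 3, p2 = 0 ↦ 3  ≥
p1 = 3, p2 = 1 ↦ 2  ≥
p1 = 3, p2 = 2 ↦ 1  <
p1 = 3, p2 = 3 ↦ 0  <
So 13 of the 16 assignments meet the threshold.

13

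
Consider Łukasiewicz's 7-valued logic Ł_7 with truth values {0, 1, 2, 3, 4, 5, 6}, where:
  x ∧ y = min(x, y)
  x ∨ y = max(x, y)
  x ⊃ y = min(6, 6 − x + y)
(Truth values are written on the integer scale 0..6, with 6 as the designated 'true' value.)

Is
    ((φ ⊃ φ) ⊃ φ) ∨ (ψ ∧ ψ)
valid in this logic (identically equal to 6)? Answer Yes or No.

Counterexample: take φ = 0, ψ = 0.
φ ⊃ φ = 0 ⊃ 0 = 6
(φ ⊃ φ) ⊃ φ = 6 ⊃ 0 = 0
ψ ∧ ψ = 0 ∧ 0 = 0
((φ ⊃ φ) ⊃ φ) ∨ (ψ ∧ ψ) = 0 ∨ 0 = 0
This gives 0 ≠ 6.

No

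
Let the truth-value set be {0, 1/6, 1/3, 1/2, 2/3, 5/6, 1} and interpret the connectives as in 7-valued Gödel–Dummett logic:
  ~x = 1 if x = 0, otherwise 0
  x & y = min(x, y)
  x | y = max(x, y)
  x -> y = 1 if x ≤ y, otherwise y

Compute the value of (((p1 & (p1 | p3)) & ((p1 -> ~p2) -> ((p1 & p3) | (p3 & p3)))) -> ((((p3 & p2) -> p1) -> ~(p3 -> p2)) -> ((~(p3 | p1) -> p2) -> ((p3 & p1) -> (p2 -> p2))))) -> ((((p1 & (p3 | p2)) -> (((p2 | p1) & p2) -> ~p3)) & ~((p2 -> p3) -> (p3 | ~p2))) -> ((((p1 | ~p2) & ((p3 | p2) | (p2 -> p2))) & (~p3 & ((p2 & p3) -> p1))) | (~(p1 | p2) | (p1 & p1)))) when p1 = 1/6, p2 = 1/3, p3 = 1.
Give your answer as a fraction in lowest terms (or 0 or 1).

p1 | p3 = 1/6 | 1 = 1
p1 & (p1 | p3) = 1/6 & 1 = 1/6
~p2 = ~1/3 = 0
p1 -> ~p2 = 1/6 -> 0 = 0
p1 & p3 = 1/6 & 1 = 1/6
p3 & p3 = 1 & 1 = 1
(p1 & p3) | (p3 & p3) = 1/6 | 1 = 1
(p1 -> ~p2) -> ((p1 & p3) | (p3 & p3)) = 0 -> 1 = 1
(p1 & (p1 | p3)) & ((p1 -> ~p2) -> ((p1 & p3) | (p3 & p3))) = 1/6 & 1 = 1/6
p3 & p2 = 1 & 1/3 = 1/3
(p3 & p2) -> p1 = 1/3 -> 1/6 = 1/6
p3 -> p2 = 1 -> 1/3 = 1/3
~(p3 -> p2) = ~1/3 = 0
((p3 & p2) -> p1) -> ~(p3 -> p2) = 1/6 -> 0 = 0
p3 | p1 = 1 | 1/6 = 1
~(p3 | p1) = ~1 = 0
~(p3 | p1) -> p2 = 0 -> 1/3 = 1
p3 & p1 = 1 & 1/6 = 1/6
p2 -> p2 = 1/3 -> 1/3 = 1
(p3 & p1) -> (p2 -> p2) = 1/6 -> 1 = 1
(~(p3 | p1) -> p2) -> ((p3 & p1) -> (p2 -> p2)) = 1 -> 1 = 1
(((p3 & p2) -> p1) -> ~(p3 -> p2)) -> ((~(p3 | p1) -> p2) -> ((p3 & p1) -> (p2 -> p2))) = 0 -> 1 = 1
((p1 & (p1 | p3)) & ((p1 -> ~p2) -> ((p1 & p3) | (p3 & p3)))) -> ((((p3 & p2) -> p1) -> ~(p3 -> p2)) -> ((~(p3 | p1) -> p2) -> ((p3 & p1) -> (p2 -> p2)))) = 1/6 -> 1 = 1
p3 | p2 = 1 | 1/3 = 1
p1 & (p3 | p2) = 1/6 & 1 = 1/6
p2 | p1 = 1/3 | 1/6 = 1/3
(p2 | p1) & p2 = 1/3 & 1/3 = 1/3
~p3 = ~1 = 0
((p2 | p1) & p2) -> ~p3 = 1/3 -> 0 = 0
(p1 & (p3 | p2)) -> (((p2 | p1) & p2) -> ~p3) = 1/6 -> 0 = 0
p2 -> p3 = 1/3 -> 1 = 1
~p2 = ~1/3 = 0
p3 | ~p2 = 1 | 0 = 1
(p2 -> p3) -> (p3 | ~p2) = 1 -> 1 = 1
~((p2 -> p3) -> (p3 | ~p2)) = ~1 = 0
((p1 & (p3 | p2)) -> (((p2 | p1) & p2) -> ~p3)) & ~((p2 -> p3) -> (p3 | ~p2)) = 0 & 0 = 0
~p2 = ~1/3 = 0
p1 | ~p2 = 1/6 | 0 = 1/6
p3 | p2 = 1 | 1/3 = 1
p2 -> p2 = 1/3 -> 1/3 = 1
(p3 | p2) | (p2 -> p2) = 1 | 1 = 1
(p1 | ~p2) & ((p3 | p2) | (p2 -> p2)) = 1/6 & 1 = 1/6
~p3 = ~1 = 0
p2 & p3 = 1/3 & 1 = 1/3
(p2 & p3) -> p1 = 1/3 -> 1/6 = 1/6
~p3 & ((p2 & p3) -> p1) = 0 & 1/6 = 0
((p1 | ~p2) & ((p3 | p2) | (p2 -> p2))) & (~p3 & ((p2 & p3) -> p1)) = 1/6 & 0 = 0
p1 | p2 = 1/6 | 1/3 = 1/3
~(p1 | p2) = ~1/3 = 0
p1 & p1 = 1/6 & 1/6 = 1/6
~(p1 | p2) | (p1 & p1) = 0 | 1/6 = 1/6
(((p1 | ~p2) & ((p3 | p2) | (p2 -> p2))) & (~p3 & ((p2 & p3) -> p1))) | (~(p1 | p2) | (p1 & p1)) = 0 | 1/6 = 1/6
(((p1 & (p3 | p2)) -> (((p2 | p1) & p2) -> ~p3)) & ~((p2 -> p3) -> (p3 | ~p2))) -> ((((p1 | ~p2) & ((p3 | p2) | (p2 -> p2))) & (~p3 & ((p2 & p3) -> p1))) | (~(p1 | p2) | (p1 & p1))) = 0 -> 1/6 = 1
(((p1 & (p1 | p3)) & ((p1 -> ~p2) -> ((p1 & p3) | (p3 & p3)))) -> ((((p3 & p2) -> p1) -> ~(p3 -> p2)) -> ((~(p3 | p1) -> p2) -> ((p3 & p1) -> (p2 -> p2))))) -> ((((p1 & (p3 | p2)) -> (((p2 | p1) & p2) -> ~p3)) & ~((p2 -> p3) -> (p3 | ~p2))) -> ((((p1 | ~p2) & ((p3 | p2) | (p2 -> p2))) & (~p3 & ((p2 & p3) -> p1))) | (~(p1 | p2) | (p1 & p1)))) = 1 -> 1 = 1

1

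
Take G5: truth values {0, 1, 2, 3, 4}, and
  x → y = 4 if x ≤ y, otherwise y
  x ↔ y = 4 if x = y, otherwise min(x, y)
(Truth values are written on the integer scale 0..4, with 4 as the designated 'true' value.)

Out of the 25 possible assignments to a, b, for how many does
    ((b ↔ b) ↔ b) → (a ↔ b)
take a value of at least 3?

value 4: 15 assignments (counts)
value 3: 1 assignment (counts)
value 2: 2 assignments
value 1: 3 assignments
value 0: 4 assignments
So 16 of the 25 assignments meet the threshold.

16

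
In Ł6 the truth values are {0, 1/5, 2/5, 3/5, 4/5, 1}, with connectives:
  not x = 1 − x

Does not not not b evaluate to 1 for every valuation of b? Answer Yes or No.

Counterexample: take b = 1/5.
not b = not 1/5 = 4/5
not not b = not 4/5 = 1/5
not not not b = not 1/5 = 4/5
This gives 4/5 ≠ 1.

No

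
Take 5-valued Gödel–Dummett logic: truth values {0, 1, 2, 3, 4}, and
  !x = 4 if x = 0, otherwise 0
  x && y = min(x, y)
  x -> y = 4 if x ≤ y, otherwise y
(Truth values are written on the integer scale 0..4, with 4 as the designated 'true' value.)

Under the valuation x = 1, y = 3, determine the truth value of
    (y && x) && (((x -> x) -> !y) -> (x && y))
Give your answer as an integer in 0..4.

1

y && x = 3 && 1 = 1
x -> x = 1 -> 1 = 4
!y = !3 = 0
(x -> x) -> !y = 4 -> 0 = 0
x && y = 1 && 3 = 1
((x -> x) -> !y) -> (x && y) = 0 -> 1 = 4
(y && x) && (((x -> x) -> !y) -> (x && y)) = 1 && 4 = 1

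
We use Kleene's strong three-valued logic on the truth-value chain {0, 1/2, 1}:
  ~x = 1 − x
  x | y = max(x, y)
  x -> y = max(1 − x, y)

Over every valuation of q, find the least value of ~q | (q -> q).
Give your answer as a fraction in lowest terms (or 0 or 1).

Take q = 1/2:
~q = ~1/2 = 1/2
q -> q = 1/2 -> 1/2 = 1/2
~q | (q -> q) = 1/2 | 1/2 = 1/2
No assignment yields a value below 1/2, so this is the minimum.

1/2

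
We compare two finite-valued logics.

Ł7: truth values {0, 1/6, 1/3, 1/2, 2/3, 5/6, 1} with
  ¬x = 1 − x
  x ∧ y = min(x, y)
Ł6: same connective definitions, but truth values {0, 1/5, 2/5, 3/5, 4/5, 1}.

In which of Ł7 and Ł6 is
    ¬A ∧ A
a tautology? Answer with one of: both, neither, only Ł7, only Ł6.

In Ł7: at A = 0 the value is 0 — not a tautology.
In Ł6: at A = 0 the value is 0 — not a tautology.

neither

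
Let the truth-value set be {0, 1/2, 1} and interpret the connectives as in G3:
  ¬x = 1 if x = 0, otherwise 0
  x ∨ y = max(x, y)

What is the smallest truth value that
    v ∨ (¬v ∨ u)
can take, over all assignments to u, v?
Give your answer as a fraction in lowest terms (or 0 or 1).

1/2

Take u = 0, v = 1/2:
¬v = ¬1/2 = 0
¬v ∨ u = 0 ∨ 0 = 0
v ∨ (¬v ∨ u) = 1/2 ∨ 0 = 1/2
No assignment yields a value below 1/2, so this is the minimum.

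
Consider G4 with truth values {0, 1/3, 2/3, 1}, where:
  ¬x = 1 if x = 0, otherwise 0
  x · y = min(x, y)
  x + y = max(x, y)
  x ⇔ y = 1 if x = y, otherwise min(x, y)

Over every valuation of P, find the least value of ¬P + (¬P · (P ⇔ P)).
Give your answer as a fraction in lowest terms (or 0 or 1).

0

Take P = 1/3:
¬P = ¬1/3 = 0
¬P = ¬1/3 = 0
P ⇔ P = 1/3 ⇔ 1/3 = 1
¬P · (P ⇔ P) = 0 · 1 = 0
¬P + (¬P · (P ⇔ P)) = 0 + 0 = 0
No assignment yields a value below 0, so this is the minimum.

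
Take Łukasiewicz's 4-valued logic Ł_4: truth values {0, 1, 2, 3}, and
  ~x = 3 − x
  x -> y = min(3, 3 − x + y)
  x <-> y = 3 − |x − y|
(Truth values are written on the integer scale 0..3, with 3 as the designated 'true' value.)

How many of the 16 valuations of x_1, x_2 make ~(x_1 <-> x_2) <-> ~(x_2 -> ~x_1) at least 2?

x_1 = 0, x_2 = 0 ↦ 3  ≥
x_1 = 0, x_2 = 1 ↦ 2  ≥
x_1 = 0, x_2 = 2 ↦ 1  <
x_1 = 0, x_2 = 3 ↦ 0  <
x_1 = 1, x_2 = 0 ↦ 2  ≥
x_1 = 1, x_2 = 1 ↦ 3  ≥
x_1 = 1, x_2 = 2 ↦ 2  ≥
x_1 = 1, x_2 = 3 ↦ 2  ≥
x_1 = 2, x_2 = 0 ↦ 1  <
x_1 = 2, x_2 = 1 ↦ 2  ≥
x_1 = 2, x_2 = 2 ↦ 2  ≥
x_1 = 2, x_2 = 3 ↦ 2  ≥
x_1 = 3, x_2 = 0 ↦ 0  <
x_1 = 3, x_2 = 1 ↦ 2  ≥
x_1 = 3, x_2 = 2 ↦ 2  ≥
x_1 = 3, x_2 = 3 ↦ 0  <
So 11 of the 16 assignments meet the threshold.

11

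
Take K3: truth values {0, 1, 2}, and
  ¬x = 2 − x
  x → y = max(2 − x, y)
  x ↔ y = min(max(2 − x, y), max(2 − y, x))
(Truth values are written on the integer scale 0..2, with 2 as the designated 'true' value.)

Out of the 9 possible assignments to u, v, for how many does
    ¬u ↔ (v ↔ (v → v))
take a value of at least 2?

2

u = 0, v = 0 ↦ 0  <
u = 0, v = 1 ↦ 1  <
u = 0, v = 2 ↦ 2  ≥
u = 1, v = 0 ↦ 1  <
u = 1, v = 1 ↦ 1  <
u = 1, v = 2 ↦ 1  <
u = 2, v = 0 ↦ 2  ≥
u = 2, v = 1 ↦ 1  <
u = 2, v = 2 ↦ 0  <
So 2 of the 9 assignments meet the threshold.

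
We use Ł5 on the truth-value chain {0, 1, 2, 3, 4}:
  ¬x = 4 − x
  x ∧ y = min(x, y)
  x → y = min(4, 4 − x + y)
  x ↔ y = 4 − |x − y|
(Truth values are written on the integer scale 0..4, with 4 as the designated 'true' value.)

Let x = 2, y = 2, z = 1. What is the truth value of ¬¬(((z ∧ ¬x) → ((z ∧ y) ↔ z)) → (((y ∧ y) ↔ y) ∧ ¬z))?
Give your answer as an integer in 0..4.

3

¬x = ¬2 = 2
z ∧ ¬x = 1 ∧ 2 = 1
z ∧ y = 1 ∧ 2 = 1
(z ∧ y) ↔ z = 1 ↔ 1 = 4
(z ∧ ¬x) → ((z ∧ y) ↔ z) = 1 → 4 = 4
y ∧ y = 2 ∧ 2 = 2
(y ∧ y) ↔ y = 2 ↔ 2 = 4
¬z = ¬1 = 3
((y ∧ y) ↔ y) ∧ ¬z = 4 ∧ 3 = 3
((z ∧ ¬x) → ((z ∧ y) ↔ z)) → (((y ∧ y) ↔ y) ∧ ¬z) = 4 → 3 = 3
¬(((z ∧ ¬x) → ((z ∧ y) ↔ z)) → (((y ∧ y) ↔ y) ∧ ¬z)) = ¬3 = 1
¬¬(((z ∧ ¬x) → ((z ∧ y) ↔ z)) → (((y ∧ y) ↔ y) ∧ ¬z)) = ¬1 = 3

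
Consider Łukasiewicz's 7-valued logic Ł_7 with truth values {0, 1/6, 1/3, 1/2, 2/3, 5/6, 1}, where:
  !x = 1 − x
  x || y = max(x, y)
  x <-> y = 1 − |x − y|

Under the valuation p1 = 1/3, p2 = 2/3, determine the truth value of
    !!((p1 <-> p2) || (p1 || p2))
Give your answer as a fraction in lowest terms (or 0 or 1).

p1 <-> p2 = 1/3 <-> 2/3 = 2/3
p1 || p2 = 1/3 || 2/3 = 2/3
(p1 <-> p2) || (p1 || p2) = 2/3 || 2/3 = 2/3
!((p1 <-> p2) || (p1 || p2)) = !2/3 = 1/3
!!((p1 <-> p2) || (p1 || p2)) = !1/3 = 2/3

2/3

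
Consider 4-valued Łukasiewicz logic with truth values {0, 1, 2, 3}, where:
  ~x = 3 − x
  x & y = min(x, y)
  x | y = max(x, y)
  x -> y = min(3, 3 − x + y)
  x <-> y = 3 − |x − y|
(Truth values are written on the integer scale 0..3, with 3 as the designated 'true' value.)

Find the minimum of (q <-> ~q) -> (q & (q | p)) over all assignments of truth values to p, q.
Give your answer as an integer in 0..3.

2

Take p = 0, q = 1:
~q = ~1 = 2
q <-> ~q = 1 <-> 2 = 2
q | p = 1 | 0 = 1
q & (q | p) = 1 & 1 = 1
(q <-> ~q) -> (q & (q | p)) = 2 -> 1 = 2
No assignment yields a value below 2, so this is the minimum.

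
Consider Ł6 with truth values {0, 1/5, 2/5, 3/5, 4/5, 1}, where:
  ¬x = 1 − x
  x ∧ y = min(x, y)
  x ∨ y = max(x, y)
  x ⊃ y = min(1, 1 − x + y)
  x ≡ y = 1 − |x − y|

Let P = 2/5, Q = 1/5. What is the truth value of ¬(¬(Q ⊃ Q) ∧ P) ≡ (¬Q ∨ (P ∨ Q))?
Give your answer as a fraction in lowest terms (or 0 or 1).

Q ⊃ Q = 1/5 ⊃ 1/5 = 1
¬(Q ⊃ Q) = ¬1 = 0
¬(Q ⊃ Q) ∧ P = 0 ∧ 2/5 = 0
¬(¬(Q ⊃ Q) ∧ P) = ¬0 = 1
¬Q = ¬1/5 = 4/5
P ∨ Q = 2/5 ∨ 1/5 = 2/5
¬Q ∨ (P ∨ Q) = 4/5 ∨ 2/5 = 4/5
¬(¬(Q ⊃ Q) ∧ P) ≡ (¬Q ∨ (P ∨ Q)) = 1 ≡ 4/5 = 4/5

4/5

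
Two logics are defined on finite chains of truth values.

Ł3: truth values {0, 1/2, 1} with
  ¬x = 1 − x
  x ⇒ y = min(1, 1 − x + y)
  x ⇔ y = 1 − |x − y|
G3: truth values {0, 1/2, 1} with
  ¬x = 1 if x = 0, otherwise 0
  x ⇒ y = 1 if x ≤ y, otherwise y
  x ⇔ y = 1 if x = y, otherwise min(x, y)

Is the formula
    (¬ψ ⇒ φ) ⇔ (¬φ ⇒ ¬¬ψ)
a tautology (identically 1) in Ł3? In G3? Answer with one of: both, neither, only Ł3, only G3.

only Ł3

In Ł3: every assignment gives 1 — tautology.
In G3: at φ = 1/2, ψ = 0 the value is 1/2 — not a tautology.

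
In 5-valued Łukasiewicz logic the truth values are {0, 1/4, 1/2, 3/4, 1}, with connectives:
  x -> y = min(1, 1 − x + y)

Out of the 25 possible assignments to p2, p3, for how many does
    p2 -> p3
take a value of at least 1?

15

value 1: 15 assignments (counts)
value 3/4: 4 assignments
value 1/2: 3 assignments
value 1/4: 2 assignments
value 0: 1 assignment
So 15 of the 25 assignments meet the threshold.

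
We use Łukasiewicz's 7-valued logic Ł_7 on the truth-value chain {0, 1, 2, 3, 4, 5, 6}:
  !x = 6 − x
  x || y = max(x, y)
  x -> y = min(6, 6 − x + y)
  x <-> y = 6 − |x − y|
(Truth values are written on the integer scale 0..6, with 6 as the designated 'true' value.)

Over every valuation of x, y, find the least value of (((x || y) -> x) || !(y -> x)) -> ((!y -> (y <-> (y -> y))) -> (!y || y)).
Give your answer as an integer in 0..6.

3

Take x = 3, y = 3:
x || y = 3 || 3 = 3
(x || y) -> x = 3 -> 3 = 6
y -> x = 3 -> 3 = 6
!(y -> x) = !6 = 0
((x || y) -> x) || !(y -> x) = 6 || 0 = 6
!y = !3 = 3
y -> y = 3 -> 3 = 6
y <-> (y -> y) = 3 <-> 6 = 3
!y -> (y <-> (y -> y)) = 3 -> 3 = 6
!y = !3 = 3
!y || y = 3 || 3 = 3
(!y -> (y <-> (y -> y))) -> (!y || y) = 6 -> 3 = 3
(((x || y) -> x) || !(y -> x)) -> ((!y -> (y <-> (y -> y))) -> (!y || y)) = 6 -> 3 = 3
No assignment yields a value below 3, so this is the minimum.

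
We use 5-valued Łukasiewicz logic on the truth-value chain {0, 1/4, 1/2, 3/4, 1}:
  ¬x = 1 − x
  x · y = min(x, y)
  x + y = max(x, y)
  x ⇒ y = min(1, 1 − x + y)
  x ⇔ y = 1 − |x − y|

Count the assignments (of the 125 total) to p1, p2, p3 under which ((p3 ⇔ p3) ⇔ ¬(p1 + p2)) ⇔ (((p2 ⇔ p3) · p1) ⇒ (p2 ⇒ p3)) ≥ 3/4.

20

value 1: 5 assignments (counts)
value 3/4: 15 assignments (counts)
value 1/2: 25 assignments
value 1/4: 35 assignments
value 0: 45 assignments
So 20 of the 125 assignments meet the threshold.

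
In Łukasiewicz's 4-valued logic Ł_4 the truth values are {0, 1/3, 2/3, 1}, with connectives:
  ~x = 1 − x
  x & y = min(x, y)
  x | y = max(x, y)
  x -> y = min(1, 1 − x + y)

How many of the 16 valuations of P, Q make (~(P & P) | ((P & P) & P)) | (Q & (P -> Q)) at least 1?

10

P = 0, Q = 0 ↦ 1  ≥
P = 0, Q = 1/3 ↦ 1  ≥
P = 0, Q = 2/3 ↦ 1  ≥
P = 0, Q = 1 ↦ 1  ≥
P = 1/3, Q = 0 ↦ 2/3  <
P = 1/3, Q = 1/3 ↦ 2/3  <
P = 1/3, Q = 2/3 ↦ 2/3  <
P = 1/3, Q = 1 ↦ 1  ≥
P = 2/3, Q = 0 ↦ 2/3  <
P = 2/3, Q = 1/3 ↦ 2/3  <
P = 2/3, Q = 2/3 ↦ 2/3  <
P = 2/3, Q = 1 ↦ 1  ≥
P = 1, Q = 0 ↦ 1  ≥
P = 1, Q = 1/3 ↦ 1  ≥
P = 1, Q = 2/3 ↦ 1  ≥
P = 1, Q = 1 ↦ 1  ≥
So 10 of the 16 assignments meet the threshold.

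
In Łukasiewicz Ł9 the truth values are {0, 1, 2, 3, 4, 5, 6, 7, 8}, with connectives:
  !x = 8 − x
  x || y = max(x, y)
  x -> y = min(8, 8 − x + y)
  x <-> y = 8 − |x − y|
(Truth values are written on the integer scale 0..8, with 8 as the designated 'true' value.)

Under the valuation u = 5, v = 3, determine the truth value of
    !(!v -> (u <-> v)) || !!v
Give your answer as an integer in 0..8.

!v = !3 = 5
u <-> v = 5 <-> 3 = 6
!v -> (u <-> v) = 5 -> 6 = 8
!(!v -> (u <-> v)) = !8 = 0
!v = !3 = 5
!!v = !5 = 3
!(!v -> (u <-> v)) || !!v = 0 || 3 = 3

3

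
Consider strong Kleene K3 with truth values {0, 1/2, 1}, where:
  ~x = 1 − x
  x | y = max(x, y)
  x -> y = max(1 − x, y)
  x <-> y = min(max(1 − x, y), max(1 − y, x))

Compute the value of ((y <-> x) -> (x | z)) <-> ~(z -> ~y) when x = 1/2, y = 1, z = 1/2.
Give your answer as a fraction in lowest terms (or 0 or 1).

1/2

y <-> x = 1 <-> 1/2 = 1/2
x | z = 1/2 | 1/2 = 1/2
(y <-> x) -> (x | z) = 1/2 -> 1/2 = 1/2
~y = ~1 = 0
z -> ~y = 1/2 -> 0 = 1/2
~(z -> ~y) = ~1/2 = 1/2
((y <-> x) -> (x | z)) <-> ~(z -> ~y) = 1/2 <-> 1/2 = 1/2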